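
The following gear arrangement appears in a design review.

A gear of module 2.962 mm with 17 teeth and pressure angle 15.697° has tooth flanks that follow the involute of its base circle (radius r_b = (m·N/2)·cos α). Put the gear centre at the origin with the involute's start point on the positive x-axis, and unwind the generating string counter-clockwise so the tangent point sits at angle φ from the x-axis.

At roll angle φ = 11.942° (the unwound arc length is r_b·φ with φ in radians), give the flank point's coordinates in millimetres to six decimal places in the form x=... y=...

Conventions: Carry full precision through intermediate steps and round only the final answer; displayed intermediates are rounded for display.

topology: single-mesh involute geometry — m = 2.962, N = 17
pitch radius r_p = m·N/2 = 2.962·17/2 = 25.177000
base radius r_b = r_p·cos α = 25.177000·cos 15.697° = 24.238047
roll angle φ = 11.942° = 0.20842722 rad
x = r_b·(cos φ + φ·sin φ) = 24.758816
y = r_b·(sin φ − φ·cos φ) = 0.072837

x=24.758816 y=0.072837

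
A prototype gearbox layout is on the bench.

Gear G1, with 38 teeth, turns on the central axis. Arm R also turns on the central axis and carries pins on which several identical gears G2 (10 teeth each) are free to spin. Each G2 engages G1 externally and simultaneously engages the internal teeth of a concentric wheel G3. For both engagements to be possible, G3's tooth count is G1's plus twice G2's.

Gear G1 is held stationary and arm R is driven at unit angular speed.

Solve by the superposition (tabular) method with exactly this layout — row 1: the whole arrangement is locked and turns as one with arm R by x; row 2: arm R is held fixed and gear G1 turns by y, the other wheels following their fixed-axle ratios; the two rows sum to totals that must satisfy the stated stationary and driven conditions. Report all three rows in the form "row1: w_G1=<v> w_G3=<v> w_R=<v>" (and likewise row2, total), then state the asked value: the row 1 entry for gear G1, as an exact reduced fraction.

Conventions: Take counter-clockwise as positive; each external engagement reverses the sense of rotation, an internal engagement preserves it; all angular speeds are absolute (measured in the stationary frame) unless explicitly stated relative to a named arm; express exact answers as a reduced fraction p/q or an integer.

class = planetary set [G3 = 38+2·10 = 58; Willis about the carrier]
row 1: whole set turns with the arm by x
row 2 (arm held, sun turns y): ω_ring = −(38/58)·y, ω_arm = 0
boundary: total ω_sun = x + y = 0 and total ω_arm = x = 1  ⇒  y = -1, x = 1
row 2 ring = −(38/58)·(-1) = 19/29
totals (row 1 + row 2): sun 1 + (-1) = 0, ring 1 + 19/29 = 48/29, arm 1 + 0 = 1
asked cell (row1, sun) = 1

row1: w_G1=1 w_G3=1 w_R=1
row2: w_G1=-1 w_G3=19/29 w_R=0
total: w_G1=0 w_G3=48/29 w_R=1
asked value: 1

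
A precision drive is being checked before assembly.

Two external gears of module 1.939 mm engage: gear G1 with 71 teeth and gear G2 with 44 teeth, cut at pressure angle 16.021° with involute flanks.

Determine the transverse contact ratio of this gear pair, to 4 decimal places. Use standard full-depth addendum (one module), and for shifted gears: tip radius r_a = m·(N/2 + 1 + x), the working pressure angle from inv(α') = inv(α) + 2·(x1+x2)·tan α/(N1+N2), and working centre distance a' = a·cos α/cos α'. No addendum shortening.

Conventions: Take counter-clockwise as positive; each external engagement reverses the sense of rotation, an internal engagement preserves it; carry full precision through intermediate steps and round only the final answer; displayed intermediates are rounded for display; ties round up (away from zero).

2.0333

recognized (one external pair, fixed centres): single-mesh tooth geometry, m = 1.939, N1 = 71, N2 = 44
base radii: r_b1 = 66.161010, r_b2 = 41.001189
tip radii: r_a1 = 70.773500, r_a2 = 44.597000
no profile shift: α' = α, a' = a
action lengths: √(r_a1²−r_b1²) = 25.131834, √(r_a2²−r_b2²) = 17.544085
base pitch p_b = π·m·cos α = 5.854956
CR = (25.131834 + 17.544085 − 111.492500·sin 16.02100°)/5.854956 = 2.033344
contact ratio ≈ 2.0333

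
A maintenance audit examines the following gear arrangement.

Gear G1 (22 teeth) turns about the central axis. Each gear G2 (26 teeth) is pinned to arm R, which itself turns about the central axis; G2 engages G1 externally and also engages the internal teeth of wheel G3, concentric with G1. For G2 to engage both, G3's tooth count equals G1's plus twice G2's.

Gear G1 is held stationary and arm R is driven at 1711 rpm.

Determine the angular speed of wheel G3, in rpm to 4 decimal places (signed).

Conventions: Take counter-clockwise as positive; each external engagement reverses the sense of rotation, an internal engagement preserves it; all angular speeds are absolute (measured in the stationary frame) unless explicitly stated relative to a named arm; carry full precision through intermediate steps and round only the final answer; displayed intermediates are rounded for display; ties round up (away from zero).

+2219.6757 rpm

recognized (axles ride arm R): planetary set, 22/26/74 teeth
normalise by the input: solve with ω_arm = 1, then scale by 1711 rpm
ring teeth: 22 + 2·26 = 74
22(ω_sun−ω_arm) = −74(ω_ring−ω_arm),  ω_sun = 0, ω_arm = 1
ω_ring = 1 − (22/74)(0−1) = 48/37
scale: ω_ring = 48/37 × 1711 rpm = +2219.6757 rpm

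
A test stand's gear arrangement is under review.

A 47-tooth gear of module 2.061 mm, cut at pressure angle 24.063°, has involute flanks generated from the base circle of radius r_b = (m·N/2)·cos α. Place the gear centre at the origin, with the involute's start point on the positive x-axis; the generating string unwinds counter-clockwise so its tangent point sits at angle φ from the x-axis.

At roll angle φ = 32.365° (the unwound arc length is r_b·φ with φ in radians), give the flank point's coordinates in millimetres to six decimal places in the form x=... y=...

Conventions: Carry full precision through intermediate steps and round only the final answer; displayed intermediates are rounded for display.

single-mesh involute tooth geometry (47T wheel at module 2.061)
pitch radius r_p = m·N/2 = 2.061·47/2 = 48.433500
base radius r_b = r_p·cos α = 48.433500·cos 24.063° = 44.224516
roll angle φ = 32.365° = 0.56487581 rad
x = r_b·(cos φ + φ·sin φ) = 50.727257
y = r_b·(sin φ − φ·cos φ) = 2.573234

x=50.727257 y=2.573234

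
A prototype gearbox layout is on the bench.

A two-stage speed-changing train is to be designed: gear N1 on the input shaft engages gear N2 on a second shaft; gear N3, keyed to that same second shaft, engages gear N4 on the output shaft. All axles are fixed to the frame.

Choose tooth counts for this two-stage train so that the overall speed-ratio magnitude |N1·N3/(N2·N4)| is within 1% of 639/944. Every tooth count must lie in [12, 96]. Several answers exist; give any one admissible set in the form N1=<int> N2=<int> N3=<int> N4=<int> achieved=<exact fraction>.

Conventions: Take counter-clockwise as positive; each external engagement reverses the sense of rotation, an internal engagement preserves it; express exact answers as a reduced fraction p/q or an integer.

N1=18 N2=32 N3=71 N4=59 achieved=639/944

class = fixed-axis compound train [2-stage, 639/944 wanted]
target = 639/944 in lowest terms: an exact hit needs N1·N3 = k·639 and N2·N4 = k·944 for one integer k, every count in [12, 96]; additionally prefer no 1:1 stage (N1 ≠ N2, N3 ≠ N4)
k = 1: no 1:1-free in-range split of k·639 and k·944 into factor pairs; take k = 2
k = 2: N1·N3 = 1278 = 18·71, N2·N4 = 1888 = 32·59
achieved = 18·71/(32·59) = 639/944; |achieved − target| = 0 ≤ 639/94400 ✓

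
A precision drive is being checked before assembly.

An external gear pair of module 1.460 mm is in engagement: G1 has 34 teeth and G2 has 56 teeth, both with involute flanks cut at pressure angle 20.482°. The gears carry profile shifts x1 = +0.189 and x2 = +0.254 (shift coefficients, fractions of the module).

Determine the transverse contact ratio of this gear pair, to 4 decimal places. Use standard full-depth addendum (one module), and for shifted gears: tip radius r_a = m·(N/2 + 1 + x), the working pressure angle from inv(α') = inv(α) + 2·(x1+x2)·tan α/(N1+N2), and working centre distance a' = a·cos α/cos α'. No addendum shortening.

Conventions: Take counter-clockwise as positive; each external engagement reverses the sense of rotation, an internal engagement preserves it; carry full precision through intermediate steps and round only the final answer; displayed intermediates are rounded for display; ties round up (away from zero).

recognized (one external pair, fixed centres): single-mesh tooth geometry, m = 1.460, N1 = 34, N2 = 56
base radii: r_b1 = 23.250933, r_b2 = 38.295655
tip radii: r_a1 = 26.555940, r_a2 = 42.710840
inv(α') = inv(20.482°) + 2·(+0.189+0.254)·tan α/(34+56) = 0.01972547  ⇒  α' = 21.88409°
a' = a·cos α / cos α' = 65.7000·cos 20.482°/cos 21.88409° = 66.326057
action lengths: √(r_a1²−r_b1²) = 12.830123, √(r_a2²−r_b2²) = 18.911866
base pitch p_b = π·m·cos α = 4.296762
CR = (12.830123 + 18.911866 − 66.326057·sin 21.88409°)/4.296762 = 1.633852
contact ratio ≈ 1.6339

1.6339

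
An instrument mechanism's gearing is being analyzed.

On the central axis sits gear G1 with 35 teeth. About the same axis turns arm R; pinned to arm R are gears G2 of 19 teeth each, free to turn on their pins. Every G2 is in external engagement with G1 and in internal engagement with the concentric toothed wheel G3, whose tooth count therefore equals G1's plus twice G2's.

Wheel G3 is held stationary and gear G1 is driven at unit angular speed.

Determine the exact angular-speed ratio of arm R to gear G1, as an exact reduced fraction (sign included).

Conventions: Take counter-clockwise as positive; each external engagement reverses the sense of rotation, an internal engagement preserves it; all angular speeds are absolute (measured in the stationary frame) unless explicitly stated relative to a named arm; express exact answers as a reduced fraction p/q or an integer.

planetary set (35T centre, 19T on arm, 73T internal) — Willis relation
ring teeth: 35 + 2·19 = 73
35(ω_sun−ω_arm) = −73(ω_ring−ω_arm),  ω_ring = 0, ω_sun = 1
35(1−ω_arm) = −73(0−ω_arm)  ⇒  108·ω_arm = 35  ⇒  ω_arm = 35/108
ω_out/ω_in = 35/108

35/108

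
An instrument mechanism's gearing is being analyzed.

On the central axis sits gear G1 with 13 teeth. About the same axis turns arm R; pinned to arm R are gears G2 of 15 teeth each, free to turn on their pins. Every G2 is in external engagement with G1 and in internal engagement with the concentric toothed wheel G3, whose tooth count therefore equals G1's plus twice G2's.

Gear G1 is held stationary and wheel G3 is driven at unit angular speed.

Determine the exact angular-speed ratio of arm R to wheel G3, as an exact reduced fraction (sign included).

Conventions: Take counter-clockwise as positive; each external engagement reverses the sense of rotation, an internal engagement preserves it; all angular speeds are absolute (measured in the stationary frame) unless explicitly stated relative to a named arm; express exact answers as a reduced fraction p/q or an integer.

topology: planetary set — G1 13T / G2 15T / G3 43T, arm = carrier (Willis)
ring teeth: 13 + 2·15 = 43
13(ω_sun−ω_arm) = −43(ω_ring−ω_arm),  ω_sun = 0, ω_ring = 1
13(0−ω_arm) = −43(1−ω_arm)  ⇒  56·ω_arm = 43  ⇒  ω_arm = 43/56
ω_out/ω_in = 43/56

43/56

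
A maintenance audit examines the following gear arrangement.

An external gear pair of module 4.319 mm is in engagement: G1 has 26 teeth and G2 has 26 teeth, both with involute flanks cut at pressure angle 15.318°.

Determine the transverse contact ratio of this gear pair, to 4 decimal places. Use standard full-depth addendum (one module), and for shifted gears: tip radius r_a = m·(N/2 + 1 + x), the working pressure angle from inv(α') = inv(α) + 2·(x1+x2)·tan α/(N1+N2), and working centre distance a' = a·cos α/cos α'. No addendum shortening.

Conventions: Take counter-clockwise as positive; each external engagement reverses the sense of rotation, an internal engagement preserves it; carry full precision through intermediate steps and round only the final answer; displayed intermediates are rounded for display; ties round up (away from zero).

topology: single-mesh involute geometry — m = 4.319, 26T/26T pair
base radii: r_b1 = 54.152348, r_b2 = 54.152348
tip radii: r_a1 = 60.466000, r_a2 = 60.466000
no profile shift: α' = α, a' = a
action lengths: √(r_a1²−r_b1²) = 26.900936, √(r_a2²−r_b2²) = 26.900936
base pitch p_b = π·m·cos α = 13.086509
CR = (26.900936 + 26.900936 − 112.294000·sin 15.31800°)/13.086509 = 1.844379
contact ratio ≈ 1.8444

1.8444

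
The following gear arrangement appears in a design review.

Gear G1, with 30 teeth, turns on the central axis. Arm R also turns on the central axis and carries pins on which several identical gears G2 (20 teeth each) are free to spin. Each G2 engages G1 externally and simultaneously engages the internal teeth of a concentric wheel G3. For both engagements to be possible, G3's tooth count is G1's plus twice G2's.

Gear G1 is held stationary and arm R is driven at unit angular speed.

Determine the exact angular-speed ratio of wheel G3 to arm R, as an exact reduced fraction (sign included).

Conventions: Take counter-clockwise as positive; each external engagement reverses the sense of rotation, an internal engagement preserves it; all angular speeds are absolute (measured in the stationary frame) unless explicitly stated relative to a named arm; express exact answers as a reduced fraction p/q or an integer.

class = planetary set [G3 = 30+2·20 = 70; Willis about the carrier]
ring teeth: 30 + 2·20 = 70
30(ω_sun−ω_arm) = −70(ω_ring−ω_arm),  ω_sun = 0, ω_arm = 1
ω_ring = 1 − (30/70)(0−1) = 10/7
ω_out/ω_in = 10/7

10/7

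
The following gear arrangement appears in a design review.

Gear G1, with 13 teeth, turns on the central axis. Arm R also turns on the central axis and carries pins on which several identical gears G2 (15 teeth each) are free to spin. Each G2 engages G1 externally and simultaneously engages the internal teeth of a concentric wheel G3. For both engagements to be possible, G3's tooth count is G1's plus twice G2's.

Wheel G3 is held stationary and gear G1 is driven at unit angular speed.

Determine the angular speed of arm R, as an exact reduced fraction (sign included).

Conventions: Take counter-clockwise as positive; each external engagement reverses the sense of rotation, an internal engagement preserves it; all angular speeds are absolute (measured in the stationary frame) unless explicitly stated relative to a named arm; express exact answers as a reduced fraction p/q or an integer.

13/56

planetary set (13T centre, 15T on arm, 43T internal) — Willis relation
ring teeth: 13 + 2·15 = 43
13(ω_sun−ω_arm) = −43(ω_ring−ω_arm),  ω_ring = 0, ω_sun = 1
13(1−ω_arm) = −43(0−ω_arm)  ⇒  56·ω_arm = 13  ⇒  ω_arm = 13/56
exact speed ratio = 13/56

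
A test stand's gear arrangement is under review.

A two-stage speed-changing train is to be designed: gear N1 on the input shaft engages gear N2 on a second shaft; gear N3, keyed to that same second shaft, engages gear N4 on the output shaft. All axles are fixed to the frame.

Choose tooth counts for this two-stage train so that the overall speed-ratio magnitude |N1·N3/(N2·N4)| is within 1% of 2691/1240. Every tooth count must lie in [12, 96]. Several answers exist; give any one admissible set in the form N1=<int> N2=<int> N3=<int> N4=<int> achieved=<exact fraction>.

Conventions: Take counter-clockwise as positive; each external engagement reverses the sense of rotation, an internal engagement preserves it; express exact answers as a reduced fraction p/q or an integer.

topology: fixed-axis compound train — 2 stages, target 2691/1240
target = 2691/1240 in lowest terms: an exact hit needs N1·N3 = k·2691 and N2·N4 = k·1240 for one integer k, every count in [12, 96]; additionally prefer no 1:1 stage (N1 ≠ N2, N3 ≠ N4)
k = 1: N1·N3 = 2691 = 39·69, N2·N4 = 1240 = 20·62
achieved = 39·69/(20·62) = 2691/1240; |achieved − target| = 0 ≤ 2691/124000 ✓

N1=39 N2=20 N3=69 N4=62 achieved=2691/1240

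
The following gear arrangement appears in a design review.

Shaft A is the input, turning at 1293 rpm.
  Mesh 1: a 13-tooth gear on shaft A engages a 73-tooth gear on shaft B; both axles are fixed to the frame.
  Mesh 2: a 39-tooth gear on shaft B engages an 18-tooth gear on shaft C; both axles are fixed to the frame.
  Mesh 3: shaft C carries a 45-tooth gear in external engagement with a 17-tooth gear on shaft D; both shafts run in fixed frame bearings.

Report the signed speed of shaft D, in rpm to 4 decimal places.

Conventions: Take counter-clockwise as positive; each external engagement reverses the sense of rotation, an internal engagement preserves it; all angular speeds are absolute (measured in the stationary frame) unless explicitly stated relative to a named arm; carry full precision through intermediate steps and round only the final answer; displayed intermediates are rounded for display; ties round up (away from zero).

-1320.6104 rpm

3-mesh fixed-axis compound train (all bearings frame-fixed)
mesh 1 [13T→73T]: ω = 1293.0000×13/73 = 230.2603 rpm, sense flips to −
mesh 2 [39T→18T]: ω = 230.2603×39/18 = 498.8973 rpm, sense flips to +
mesh 3 [45T→17T]: ω = 498.8973×45/17 = 1320.6104 rpm, sense flips to −
signed output speed = -1320.6104 rpm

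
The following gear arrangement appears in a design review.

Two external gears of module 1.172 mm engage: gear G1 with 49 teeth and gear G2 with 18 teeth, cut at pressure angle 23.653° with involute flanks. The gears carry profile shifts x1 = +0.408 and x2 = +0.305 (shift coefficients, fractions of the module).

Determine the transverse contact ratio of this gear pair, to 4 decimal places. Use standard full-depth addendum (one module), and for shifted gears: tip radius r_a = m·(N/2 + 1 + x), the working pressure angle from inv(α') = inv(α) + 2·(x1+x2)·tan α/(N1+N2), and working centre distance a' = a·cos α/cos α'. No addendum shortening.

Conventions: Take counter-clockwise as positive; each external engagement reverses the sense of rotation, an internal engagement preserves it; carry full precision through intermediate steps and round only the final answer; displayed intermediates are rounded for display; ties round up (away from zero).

topology: single-mesh involute geometry — m = 1.172, 49T/18T pair
base radii: r_b1 = 26.301794, r_b2 = 9.661884
tip radii: r_a1 = 30.364176, r_a2 = 12.077460
inv(α') = inv(23.653°) + 2·(+0.408+0.305)·tan α/(49+18) = 0.03449058  ⇒  α' = 26.13018°
a' = a·cos α / cos α' = 39.2620·cos 23.653°/cos 26.13018° = 40.057751
action lengths: √(r_a1²−r_b1²) = 15.172304, √(r_a2²−r_b2²) = 7.246588
base pitch p_b = π·m·cos α = 3.372634
CR = (15.172304 + 7.246588 − 40.057751·sin 26.13018°)/3.372634 = 1.416393
contact ratio ≈ 1.4164

1.4164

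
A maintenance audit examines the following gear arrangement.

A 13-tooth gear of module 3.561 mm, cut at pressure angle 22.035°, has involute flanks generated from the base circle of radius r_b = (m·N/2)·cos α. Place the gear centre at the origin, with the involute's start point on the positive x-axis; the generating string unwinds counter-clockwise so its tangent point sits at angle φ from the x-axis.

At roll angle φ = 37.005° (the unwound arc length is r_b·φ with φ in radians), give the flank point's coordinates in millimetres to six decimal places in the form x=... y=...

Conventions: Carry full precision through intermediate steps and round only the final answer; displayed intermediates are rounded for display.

single-mesh involute tooth geometry (13T wheel at module 3.561)
pitch radius r_p = m·N/2 = 3.561·13/2 = 23.146500
base radius r_b = r_p·cos α = 23.146500·cos 22.035° = 21.455760
roll angle φ = 37.005° = 0.64585909 rad
x = r_b·(cos φ + φ·sin φ) = 25.474761
y = r_b·(sin φ − φ·cos φ) = 1.847612

x=25.474761 y=1.847612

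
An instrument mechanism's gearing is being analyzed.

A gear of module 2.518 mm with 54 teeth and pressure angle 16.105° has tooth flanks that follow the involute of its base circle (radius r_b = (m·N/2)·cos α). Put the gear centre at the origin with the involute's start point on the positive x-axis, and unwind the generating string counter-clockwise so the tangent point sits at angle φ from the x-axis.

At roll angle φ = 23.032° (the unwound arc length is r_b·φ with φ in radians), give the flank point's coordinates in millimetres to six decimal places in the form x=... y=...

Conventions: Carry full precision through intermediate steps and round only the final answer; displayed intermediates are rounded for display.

x=70.383999 y=1.391566

single-mesh involute tooth geometry (54T wheel at module 2.518)
pitch radius r_p = m·N/2 = 2.518·54/2 = 67.986000
base radius r_b = r_p·cos α = 67.986000·cos 16.105° = 65.317886
roll angle φ = 23.032° = 0.40198423 rad
x = r_b·(cos φ + φ·sin φ) = 70.383999
y = r_b·(sin φ − φ·cos φ) = 1.391566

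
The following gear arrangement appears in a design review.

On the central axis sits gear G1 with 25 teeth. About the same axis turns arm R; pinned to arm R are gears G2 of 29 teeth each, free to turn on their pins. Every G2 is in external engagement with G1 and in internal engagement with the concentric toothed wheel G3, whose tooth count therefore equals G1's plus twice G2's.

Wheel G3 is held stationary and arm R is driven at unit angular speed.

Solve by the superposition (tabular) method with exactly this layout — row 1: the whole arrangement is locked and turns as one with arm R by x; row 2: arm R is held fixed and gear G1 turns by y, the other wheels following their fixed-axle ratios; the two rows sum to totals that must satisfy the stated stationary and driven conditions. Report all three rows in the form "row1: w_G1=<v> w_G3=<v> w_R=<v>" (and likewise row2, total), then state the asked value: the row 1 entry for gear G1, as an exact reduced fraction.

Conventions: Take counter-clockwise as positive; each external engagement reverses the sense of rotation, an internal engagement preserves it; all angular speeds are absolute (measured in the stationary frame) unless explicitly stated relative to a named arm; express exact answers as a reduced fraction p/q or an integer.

row1: w_G1=1 w_G3=1 w_R=1
row2: w_G1=83/25 w_G3=-1 w_R=0
total: w_G1=108/25 w_G3=0 w_R=1
asked value: 1

class = planetary set [G3 = 25+2·29 = 83; Willis about the carrier]
superposition row 1 [locked train]: every member turns x
row 2 (arm held, sun turns y): ω_ring = −(25/83)·y, ω_arm = 0
boundary: total ω_ring = x − (25/83)·y = 0 and total ω_arm = x = 1  ⇒  y = 83/25, x = 1
row 2 ring = −(25/83)·83/25 = -1
totals (row 1 + row 2): sun 1 + 83/25 = 108/25, ring 1 + (-1) = 0, arm 1 + 0 = 1
asked cell (row1, sun) = 1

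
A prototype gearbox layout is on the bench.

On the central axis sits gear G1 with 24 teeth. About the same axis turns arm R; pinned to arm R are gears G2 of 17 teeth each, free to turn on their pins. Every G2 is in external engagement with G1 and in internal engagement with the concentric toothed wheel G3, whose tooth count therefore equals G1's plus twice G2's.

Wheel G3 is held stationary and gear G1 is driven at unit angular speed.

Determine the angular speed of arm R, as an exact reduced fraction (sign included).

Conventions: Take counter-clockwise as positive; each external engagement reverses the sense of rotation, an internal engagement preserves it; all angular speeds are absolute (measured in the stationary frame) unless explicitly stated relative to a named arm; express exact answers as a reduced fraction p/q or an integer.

12/41

planetary set (24T centre, 17T on arm, 58T internal) — Willis relation
ring teeth: 24 + 2·17 = 58
24(ω_sun−ω_arm) = −58(ω_ring−ω_arm),  ω_ring = 0, ω_sun = 1
24(1−ω_arm) = −58(0−ω_arm)  ⇒  82·ω_arm = 24  ⇒  ω_arm = 12/41
exact speed ratio = 12/41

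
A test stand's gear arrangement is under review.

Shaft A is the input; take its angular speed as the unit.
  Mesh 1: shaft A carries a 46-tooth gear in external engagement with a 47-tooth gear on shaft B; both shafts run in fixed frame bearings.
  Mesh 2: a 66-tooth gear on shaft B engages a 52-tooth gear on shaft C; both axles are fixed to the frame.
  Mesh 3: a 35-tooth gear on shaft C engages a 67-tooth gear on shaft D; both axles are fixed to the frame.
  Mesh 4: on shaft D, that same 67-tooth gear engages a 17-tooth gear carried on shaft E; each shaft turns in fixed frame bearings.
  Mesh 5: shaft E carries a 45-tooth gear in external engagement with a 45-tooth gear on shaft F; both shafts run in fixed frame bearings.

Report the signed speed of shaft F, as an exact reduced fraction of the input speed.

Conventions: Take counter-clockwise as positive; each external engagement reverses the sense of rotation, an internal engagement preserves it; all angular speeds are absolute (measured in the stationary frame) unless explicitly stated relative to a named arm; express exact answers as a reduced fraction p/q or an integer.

5-mesh fixed-axis compound train (all bearings frame-fixed)
mesh 1 [46T→47T]: |ω|/ω_in = 1×46/47 = 46/47, sense flips to −
mesh 2 [66T→52T]: |ω|/ω_in = (46/47)×66/52 = 759/611, sense flips to +
mesh 3 [35T→67T]: |ω|/ω_in = (759/611)×35/67 = 26565/40937, sense flips to −
mesh 4 [67T→17T]: |ω|/ω_in = (26565/40937)×67/17 = 26565/10387, sense flips to +
mesh 5 [45T→45T]: |ω|/ω_in = (26565/10387)×45/45 = 26565/10387, sense flips to −
signed output speed (× input speed) = -26565/10387

-26565/10387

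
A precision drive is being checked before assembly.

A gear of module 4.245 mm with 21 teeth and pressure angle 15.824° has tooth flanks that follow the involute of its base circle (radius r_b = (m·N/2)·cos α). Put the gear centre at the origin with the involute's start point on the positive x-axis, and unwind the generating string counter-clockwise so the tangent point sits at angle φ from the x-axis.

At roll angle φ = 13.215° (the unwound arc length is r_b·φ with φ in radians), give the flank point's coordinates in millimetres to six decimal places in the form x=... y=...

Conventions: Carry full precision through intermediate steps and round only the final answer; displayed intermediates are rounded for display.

topology: single-mesh involute geometry — m = 4.245, N = 21
pitch radius r_p = m·N/2 = 4.245·21/2 = 44.572500
base radius r_b = r_p·cos α = 44.572500·cos 15.824° = 42.883374
roll angle φ = 13.215° = 0.23064526 rad
x = r_b·(cos φ + φ·sin φ) = 44.008888
y = r_b·(sin φ − φ·cos φ) = 0.174457

x=44.008888 y=0.174457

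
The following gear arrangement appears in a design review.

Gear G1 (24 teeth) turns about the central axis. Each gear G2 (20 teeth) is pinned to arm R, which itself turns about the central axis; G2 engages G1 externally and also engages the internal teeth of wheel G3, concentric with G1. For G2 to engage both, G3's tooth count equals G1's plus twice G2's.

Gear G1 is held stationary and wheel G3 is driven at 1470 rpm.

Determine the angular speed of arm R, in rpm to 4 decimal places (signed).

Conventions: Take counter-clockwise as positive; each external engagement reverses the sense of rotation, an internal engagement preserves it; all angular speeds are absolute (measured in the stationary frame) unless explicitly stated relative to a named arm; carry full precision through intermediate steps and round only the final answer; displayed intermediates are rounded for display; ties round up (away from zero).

+1069.0909 rpm

planetary set (24T centre, 20T on arm, 64T internal) — Willis relation
normalise by the input: solve with ω_ring = 1, then scale by 1470 rpm
ring teeth: 24 + 2·20 = 64
24(ω_sun−ω_arm) = −64(ω_ring−ω_arm),  ω_sun = 0, ω_ring = 1
24(0−ω_arm) = −64(1−ω_arm)  ⇒  88·ω_arm = 64  ⇒  ω_arm = 8/11
scale: ω_arm = 8/11 × 1470 rpm = +1069.0909 rpm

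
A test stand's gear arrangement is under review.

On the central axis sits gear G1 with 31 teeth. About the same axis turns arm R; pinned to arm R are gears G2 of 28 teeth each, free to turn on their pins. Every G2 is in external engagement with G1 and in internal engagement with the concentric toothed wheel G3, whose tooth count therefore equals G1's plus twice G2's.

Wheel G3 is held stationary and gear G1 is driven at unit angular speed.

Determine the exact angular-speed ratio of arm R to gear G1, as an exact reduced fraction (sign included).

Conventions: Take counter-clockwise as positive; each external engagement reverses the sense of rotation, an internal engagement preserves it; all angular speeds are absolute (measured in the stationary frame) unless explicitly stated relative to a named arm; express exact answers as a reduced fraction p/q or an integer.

31/118

recognized (axles ride arm R): planetary set, 31/28/87 teeth
ring teeth: 31 + 2·28 = 87
31(ω_sun−ω_arm) = −87(ω_ring−ω_arm),  ω_ring = 0, ω_sun = 1
31(1−ω_arm) = −87(0−ω_arm)  ⇒  118·ω_arm = 31  ⇒  ω_arm = 31/118
ω_out/ω_in = 31/118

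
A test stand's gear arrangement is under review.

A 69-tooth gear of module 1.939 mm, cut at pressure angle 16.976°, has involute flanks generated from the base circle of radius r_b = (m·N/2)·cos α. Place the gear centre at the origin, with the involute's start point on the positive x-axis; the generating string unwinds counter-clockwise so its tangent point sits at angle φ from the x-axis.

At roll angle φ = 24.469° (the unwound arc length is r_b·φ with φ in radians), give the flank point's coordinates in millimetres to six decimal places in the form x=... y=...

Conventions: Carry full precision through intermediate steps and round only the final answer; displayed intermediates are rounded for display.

topology: single-mesh involute geometry — m = 1.939, N = 69
pitch radius r_p = m·N/2 = 1.939·69/2 = 66.895500
base radius r_b = r_p·cos α = 66.895500·cos 16.976° = 63.980672
roll angle φ = 24.469° = 0.42706461 rad
x = r_b·(cos φ + φ·sin φ) = 69.551855
y = r_b·(sin φ − φ·cos φ) = 1.631048

x=69.551855 y=1.631048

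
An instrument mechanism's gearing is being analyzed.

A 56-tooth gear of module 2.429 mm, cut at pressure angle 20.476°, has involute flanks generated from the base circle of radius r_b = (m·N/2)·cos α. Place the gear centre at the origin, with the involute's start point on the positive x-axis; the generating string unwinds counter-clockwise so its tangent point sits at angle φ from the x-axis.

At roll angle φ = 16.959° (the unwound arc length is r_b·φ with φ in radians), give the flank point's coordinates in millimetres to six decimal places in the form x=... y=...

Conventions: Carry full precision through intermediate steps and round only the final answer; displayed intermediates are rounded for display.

topology: single-mesh involute geometry — m = 2.429, N = 56
pitch radius r_p = m·N/2 = 2.429·56/2 = 68.012000
base radius r_b = r_p·cos α = 68.012000·cos 20.476° = 63.714920
roll angle φ = 16.959° = 0.29599039 rad
x = r_b·(cos φ + φ·sin φ) = 66.445128
y = r_b·(sin φ − φ·cos φ) = 0.545938

x=66.445128 y=0.545938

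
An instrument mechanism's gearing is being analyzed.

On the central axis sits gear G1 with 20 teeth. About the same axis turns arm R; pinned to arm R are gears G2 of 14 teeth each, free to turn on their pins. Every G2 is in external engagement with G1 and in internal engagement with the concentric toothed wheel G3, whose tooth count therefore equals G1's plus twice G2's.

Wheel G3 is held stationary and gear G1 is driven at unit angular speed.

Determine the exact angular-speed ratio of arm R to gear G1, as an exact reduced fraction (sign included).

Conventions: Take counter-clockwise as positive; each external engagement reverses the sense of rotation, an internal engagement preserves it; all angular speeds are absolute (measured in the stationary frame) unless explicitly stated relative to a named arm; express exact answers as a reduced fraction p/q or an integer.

class = planetary set [G3 = 20+2·14 = 48; Willis about the carrier]
ring teeth: 20 + 2·14 = 48
20(ω_sun−ω_arm) = −48(ω_ring−ω_arm),  ω_ring = 0, ω_sun = 1
20(1−ω_arm) = −48(0−ω_arm)  ⇒  68·ω_arm = 20  ⇒  ω_arm = 5/17
ω_out/ω_in = 5/17

5/17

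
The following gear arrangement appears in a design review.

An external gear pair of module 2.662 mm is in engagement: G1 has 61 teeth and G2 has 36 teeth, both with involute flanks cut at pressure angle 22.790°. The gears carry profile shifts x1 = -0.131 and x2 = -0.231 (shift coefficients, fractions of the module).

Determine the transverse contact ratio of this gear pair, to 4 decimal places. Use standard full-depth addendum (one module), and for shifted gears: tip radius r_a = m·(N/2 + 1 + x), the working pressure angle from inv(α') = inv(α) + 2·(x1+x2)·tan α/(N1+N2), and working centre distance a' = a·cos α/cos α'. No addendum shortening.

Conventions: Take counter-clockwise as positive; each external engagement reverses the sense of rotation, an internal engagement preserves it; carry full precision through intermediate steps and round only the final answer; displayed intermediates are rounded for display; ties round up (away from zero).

recognized (one external pair, fixed centres): single-mesh tooth geometry, m = 2.662, N1 = 61, N2 = 36
base radii: r_b1 = 74.852481, r_b2 = 44.175235
tip radii: r_a1 = 83.504278, r_a2 = 49.963078
inv(α') = inv(22.790°) + 2·(-0.131-0.231)·tan α/(61+36) = 0.01925939  ⇒  α' = 21.71717°
a' = a·cos α / cos α' = 129.1070·cos 22.790°/cos 21.71717° = 128.121565
action lengths: √(r_a1²−r_b1²) = 37.014463, √(r_a2²−r_b2²) = 23.342189
base pitch p_b = π·m·cos α = 7.710033
CR = (37.014463 + 23.342189 − 128.121565·sin 21.71717°)/7.710033 = 1.679428
contact ratio ≈ 1.6794

1.6794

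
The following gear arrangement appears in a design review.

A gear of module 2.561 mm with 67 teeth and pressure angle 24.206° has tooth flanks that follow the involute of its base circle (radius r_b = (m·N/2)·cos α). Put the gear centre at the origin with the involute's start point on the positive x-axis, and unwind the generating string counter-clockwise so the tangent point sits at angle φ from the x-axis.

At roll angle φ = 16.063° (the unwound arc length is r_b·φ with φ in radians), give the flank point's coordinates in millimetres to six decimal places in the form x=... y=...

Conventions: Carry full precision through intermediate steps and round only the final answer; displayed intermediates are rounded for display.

x=81.265267 y=0.570242

class = single-mesh tooth geometry [base-circle involute, m = 2.561, 67T]
pitch radius r_p = m·N/2 = 2.561·67/2 = 85.793500
base radius r_b = r_p·cos α = 85.793500·cos 24.206° = 78.250294
roll angle φ = 16.063° = 0.28035224 rad
x = r_b·(cos φ + φ·sin φ) = 81.265267
y = r_b·(sin φ − φ·cos φ) = 0.570242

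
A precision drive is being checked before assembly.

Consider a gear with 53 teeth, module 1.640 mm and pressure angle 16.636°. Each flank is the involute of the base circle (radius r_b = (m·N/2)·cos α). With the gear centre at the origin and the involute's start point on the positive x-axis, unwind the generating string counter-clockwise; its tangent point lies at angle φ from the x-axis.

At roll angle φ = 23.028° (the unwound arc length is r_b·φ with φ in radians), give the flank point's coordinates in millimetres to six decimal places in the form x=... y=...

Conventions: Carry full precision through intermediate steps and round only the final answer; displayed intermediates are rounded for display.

x=44.869518 y=0.886682

single-mesh involute tooth geometry (53T wheel at module 1.640)
pitch radius r_p = m·N/2 = 1.640·53/2 = 43.460000
base radius r_b = r_p·cos α = 43.460000·cos 16.636° = 41.640890
roll angle φ = 23.028° = 0.40191442 rad
x = r_b·(cos φ + φ·sin φ) = 44.869518
y = r_b·(sin φ − φ·cos φ) = 0.886682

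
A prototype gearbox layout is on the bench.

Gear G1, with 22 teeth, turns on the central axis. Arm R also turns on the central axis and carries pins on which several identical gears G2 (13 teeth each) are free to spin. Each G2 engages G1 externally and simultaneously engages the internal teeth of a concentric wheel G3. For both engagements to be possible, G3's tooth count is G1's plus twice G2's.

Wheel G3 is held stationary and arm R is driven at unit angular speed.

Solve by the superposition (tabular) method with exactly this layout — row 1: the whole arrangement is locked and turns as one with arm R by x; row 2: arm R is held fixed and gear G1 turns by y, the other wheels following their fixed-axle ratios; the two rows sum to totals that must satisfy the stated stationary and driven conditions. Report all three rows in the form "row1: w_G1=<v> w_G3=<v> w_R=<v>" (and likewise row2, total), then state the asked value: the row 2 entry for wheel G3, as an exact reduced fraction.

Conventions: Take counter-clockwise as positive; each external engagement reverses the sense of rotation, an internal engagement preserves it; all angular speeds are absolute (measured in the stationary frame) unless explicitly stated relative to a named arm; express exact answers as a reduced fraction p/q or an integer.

planetary set (22T centre, 13T on arm, 48T internal) — Willis relation
row 1 (train locked, turned with arm): all members turn x
superposition row 2 [arm held]: sun y, ring −(22/48)·y, arm 0
boundary: total ω_ring = x − (22/48)·y = 0 and total ω_arm = x = 1  ⇒  y = 24/11, x = 1
row 2 ring = −(22/48)·24/11 = -1
totals (row 1 + row 2): sun 1 + 24/11 = 35/11, ring 1 + (-1) = 0, arm 1 + 0 = 1
asked cell (row2, ring) = -1

row1: w_G1=1 w_G3=1 w_R=1
row2: w_G1=24/11 w_G3=-1 w_R=0
total: w_G1=35/11 w_G3=0 w_R=1
asked value: -1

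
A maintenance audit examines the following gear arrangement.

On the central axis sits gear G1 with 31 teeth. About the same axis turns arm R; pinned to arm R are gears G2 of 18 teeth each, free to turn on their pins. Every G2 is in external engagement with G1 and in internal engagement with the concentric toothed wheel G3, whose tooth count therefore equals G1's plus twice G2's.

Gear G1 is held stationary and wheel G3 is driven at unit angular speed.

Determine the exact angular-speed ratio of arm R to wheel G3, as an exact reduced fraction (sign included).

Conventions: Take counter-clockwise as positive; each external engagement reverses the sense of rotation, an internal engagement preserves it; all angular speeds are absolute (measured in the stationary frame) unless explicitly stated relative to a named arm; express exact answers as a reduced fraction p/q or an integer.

planetary set (31T centre, 18T on arm, 67T internal) — Willis relation
ring teeth: 31 + 2·18 = 67
31(ω_sun−ω_arm) = −67(ω_ring−ω_arm),  ω_sun = 0, ω_ring = 1
31(0−ω_arm) = −67(1−ω_arm)  ⇒  98·ω_arm = 67  ⇒  ω_arm = 67/98
ω_out/ω_in = 67/98

67/98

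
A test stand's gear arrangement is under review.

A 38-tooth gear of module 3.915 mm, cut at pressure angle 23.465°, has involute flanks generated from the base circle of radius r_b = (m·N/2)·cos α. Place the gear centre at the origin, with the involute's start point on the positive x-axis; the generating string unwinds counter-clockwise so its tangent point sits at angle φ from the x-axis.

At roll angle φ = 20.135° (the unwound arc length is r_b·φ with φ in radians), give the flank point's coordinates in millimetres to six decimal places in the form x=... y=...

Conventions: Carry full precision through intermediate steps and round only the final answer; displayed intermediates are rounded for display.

topology: single-mesh involute geometry — m = 3.915, N = 38
pitch radius r_p = m·N/2 = 3.915·38/2 = 74.385000
base radius r_b = r_p·cos α = 74.385000·cos 23.465° = 68.233620
roll angle φ = 20.135° = 0.35142204 rad
x = r_b·(cos φ + φ·sin φ) = 72.317764
y = r_b·(sin φ − φ·cos φ) = 0.974970

x=72.317764 y=0.974970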